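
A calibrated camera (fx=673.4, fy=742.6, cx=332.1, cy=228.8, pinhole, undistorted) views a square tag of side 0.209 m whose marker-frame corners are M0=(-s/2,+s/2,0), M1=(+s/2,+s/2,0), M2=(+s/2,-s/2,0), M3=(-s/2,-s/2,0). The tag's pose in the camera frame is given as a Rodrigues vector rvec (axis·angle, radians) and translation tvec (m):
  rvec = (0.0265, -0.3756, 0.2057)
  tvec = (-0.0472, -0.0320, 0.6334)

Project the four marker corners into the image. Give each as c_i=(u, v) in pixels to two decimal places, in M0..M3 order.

Intrinsics K: fx=673.4, fy=742.6, cx=332.1, cy=228.8
Marker side s = 0.209 m; corners in marker frame (Z=0):
  M0 = (-0.1045, +0.1045, 0)
  M1 = (+0.1045, +0.1045, 0)
  M2 = (+0.1045, -0.1045, 0)
  M3 = (-0.1045, -0.1045, 0)
rvec = (0.0265, -0.3756, 0.2057), |rvec| = θ = 0.42906 rad = 24.583°
Rodrigues: sinθ=0.41601, 1−cosθ=0.09064; R = I + sinθ·[k]× + (1−cosθ)·[k]×²:
    [+0.90970 -0.20435 -0.36150]
    [+0.19455 +0.97882 -0.06374]
    [+0.36687 -0.01235 +0.93019]
t = (-0.0472, -0.0320, 0.6334) m
M0: Pc = R·M0+t = (-0.16362, +0.04996, +0.59377); u = 673.4·(-0.16362)/0.59377 + 332.1 = 146.5396, v = 742.6·(+0.04996)/0.59377 + 228.8 = 291.2783
M1: Pc = R·M1+t = (+0.02651, +0.09062, +0.67045); u = 673.4·(+0.02651)/0.67045 + 332.1 = 358.7265, v = 742.6·(+0.09062)/0.67045 + 228.8 = 329.1689
M2: Pc = R·M2+t = (+0.06922, -0.11396, +0.67303); u = 673.4·(+0.06922)/0.67303 + 332.1 = 401.3567, v = 742.6·(-0.11396)/0.67303 + 228.8 = 103.0633
M3: Pc = R·M3+t = (-0.12091, -0.15462, +0.59635); u = 673.4·(-0.12091)/0.59635 + 332.1 = 195.5690, v = 742.6·(-0.15462)/0.59635 + 228.8 = 36.2656

c0=(146.54, 291.28) c1=(358.73, 329.17) c2=(401.36, 103.06) c3=(195.57, 36.27)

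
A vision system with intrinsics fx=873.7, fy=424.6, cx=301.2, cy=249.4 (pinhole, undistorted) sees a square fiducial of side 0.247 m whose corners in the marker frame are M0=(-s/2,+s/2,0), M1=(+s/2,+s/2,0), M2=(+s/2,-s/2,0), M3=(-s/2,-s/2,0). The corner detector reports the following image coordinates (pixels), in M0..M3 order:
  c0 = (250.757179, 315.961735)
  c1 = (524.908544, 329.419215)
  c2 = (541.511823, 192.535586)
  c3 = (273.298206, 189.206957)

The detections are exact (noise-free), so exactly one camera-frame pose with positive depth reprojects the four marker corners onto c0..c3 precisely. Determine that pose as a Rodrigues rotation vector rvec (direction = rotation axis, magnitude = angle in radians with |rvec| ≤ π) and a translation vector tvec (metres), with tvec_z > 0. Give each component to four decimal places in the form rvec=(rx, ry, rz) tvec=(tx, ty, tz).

Intrinsics K: fx=873.7, fy=424.6, cx=301.2, cy=249.4
Marker side s = 0.247 m; corners in marker frame (Z=0):
  M0 = (-0.1235, +0.1235, 0)
  M1 = (+0.1235, +0.1235, 0)
  M2 = (+0.1235, -0.1235, 0)
  M3 = (-0.1235, -0.1235, 0)
Detected image corners:
  c0 = (250.757179, 315.961735) px
  c1 = (524.908544, 329.419215) px
  c2 = (541.511823, 192.535586) px
  c3 = (273.298206, 189.206957) px
Planar DLT: solve 8×8 A·h = b for H (H[2,2]=1):
  H  [+976.84562 -123.66388 +392.66116]
  H  [-44.37364 +504.51343 +255.72310]
  H  [-0.30405 -0.11059 +1.00000]
B = K⁻¹H; ‖b₁‖=1.262281, ‖b₂‖=1.262281; λ = 2/(‖b₁‖+‖b₂‖) = 0.792217, sign → tz>0 ⇒ λ=+0.792217
r₁ = λ·B[:,0] = (+0.96878,+0.05869,-0.24087); r₂ = λ·B[:,1] = (-0.08193,+0.99278,-0.08761)
r₃ = r₁×r₂ = (+0.23399,+0.10461,+0.96659); SVD([r₁ r₂ r₃]) → R = UVᵀ:
  R  [+0.96878 -0.08193 +0.23399]
  R  [+0.05869 +0.99278 +0.10461]
  R  [-0.24087 -0.08761 +0.96659]
t = (+0.08293, +0.01180, +0.79222) m
tr R = 2.928155; θ = arccos((tr R − 1)/2) = 0.268847 rad = 15.404°
axis k = ((R−Rᵀ)₃₂, (R−Rᵀ)₁₃, (R−Rᵀ)₂₁) / (2 sinθ) = (-0.361837, +0.893873, +0.264696)
rvec = θ·k = (-0.097279, +0.240315, +0.071163)

rvec=(-0.0973, 0.2403, 0.0712) tvec=(0.0829, 0.0118, 0.7922)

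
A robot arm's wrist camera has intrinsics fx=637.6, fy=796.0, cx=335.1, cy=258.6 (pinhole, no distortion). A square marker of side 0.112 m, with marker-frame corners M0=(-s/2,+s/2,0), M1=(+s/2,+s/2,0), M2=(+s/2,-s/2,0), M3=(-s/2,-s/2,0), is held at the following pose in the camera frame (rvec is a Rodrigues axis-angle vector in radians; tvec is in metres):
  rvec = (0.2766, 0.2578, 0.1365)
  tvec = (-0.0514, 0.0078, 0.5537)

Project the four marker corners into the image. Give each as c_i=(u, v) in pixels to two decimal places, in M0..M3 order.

c0=(214.18, 329.30) c1=(331.41, 359.51) c2=(344.48, 203.73) c3=(219.80, 179.12)

Intrinsics K: fx=637.6, fy=796.0, cx=335.1, cy=258.6
Marker side s = 0.112 m; corners in marker frame (Z=0):
  M0 = (-0.0560, +0.0560, 0)
  M1 = (+0.0560, +0.0560, 0)
  M2 = (+0.0560, -0.0560, 0)
  M3 = (-0.0560, -0.0560, 0)
rvec = (0.2766, 0.2578, 0.1365), |rvec| = θ = 0.40200 rad = 23.033°
Rodrigues: sinθ=0.39126, 1−cosθ=0.07972; R = I + sinθ·[k]× + (1−cosθ)·[k]×²:
    [+0.95802 -0.09768 +0.26954]
    [+0.16803 +0.95307 -0.25185]
    [-0.23229 +0.28657 +0.92947]
t = (-0.0514, 0.0078, 0.5537) m
M0: Pc = R·M0+t = (-0.11052, +0.05176, +0.58276); u = 637.6·(-0.11052)/0.58276 + 335.1 = 214.1797, v = 796.0·(+0.05176)/0.58276 + 258.6 = 329.3031
M1: Pc = R·M1+t = (-0.00322, +0.07058, +0.55674); u = 637.6·(-0.00322)/0.55674 + 335.1 = 331.4116, v = 796.0·(+0.07058)/0.55674 + 258.6 = 359.5139
M2: Pc = R·M2+t = (+0.00772, -0.03616, +0.52464); u = 637.6·(+0.00772)/0.52464 + 335.1 = 344.4812, v = 796.0·(-0.03616)/0.52464 + 258.6 = 203.7341
M3: Pc = R·M3+t = (-0.09958, -0.05498, +0.55066); u = 637.6·(-0.09958)/0.55066 + 335.1 = 219.7987, v = 796.0·(-0.05498)/0.55066 + 258.6 = 179.1223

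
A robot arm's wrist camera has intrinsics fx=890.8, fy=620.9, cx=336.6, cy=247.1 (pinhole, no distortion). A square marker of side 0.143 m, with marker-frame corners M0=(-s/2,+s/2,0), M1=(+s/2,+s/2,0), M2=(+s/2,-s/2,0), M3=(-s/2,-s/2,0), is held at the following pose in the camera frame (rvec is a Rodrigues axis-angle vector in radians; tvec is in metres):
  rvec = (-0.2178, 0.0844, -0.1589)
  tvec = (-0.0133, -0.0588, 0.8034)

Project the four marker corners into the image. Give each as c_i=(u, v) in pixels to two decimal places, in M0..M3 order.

c0=(254.42, 264.33) c1=(413.53, 245.72) c2=(387.45, 140.70) c3=(234.75, 159.80)

Intrinsics K: fx=890.8, fy=620.9, cx=336.6, cy=247.1
Marker side s = 0.143 m; corners in marker frame (Z=0):
  M0 = (-0.0715, +0.0715, 0)
  M1 = (+0.0715, +0.0715, 0)
  M2 = (+0.0715, -0.0715, 0)
  M3 = (-0.0715, -0.0715, 0)
rvec = (-0.2178, 0.0844, -0.1589), |rvec| = θ = 0.28251 rad = 16.186°
Rodrigues: sinθ=0.27876, 1−cosθ=0.03964; R = I + sinθ·[k]× + (1−cosθ)·[k]×²:
    [+0.98392 +0.14766 +0.10047]
    [-0.16592 +0.96390 +0.20825]
    [-0.06609 -0.22158 +0.97290]
t = (-0.0133, -0.0588, 0.8034) m
M0: Pc = R·M0+t = (-0.07309, +0.02198, +0.79228); u = 890.8·(-0.07309)/0.79228 + 336.6 = 254.4189, v = 620.9·(+0.02198)/0.79228 + 247.1 = 264.3272
M1: Pc = R·M1+t = (+0.06761, -0.00174, +0.78283); u = 890.8·(+0.06761)/0.78283 + 336.6 = 413.5329, v = 620.9·(-0.00174)/0.78283 + 247.1 = 245.7160
M2: Pc = R·M2+t = (+0.04649, -0.13958, +0.81452); u = 890.8·(+0.04649)/0.81452 + 336.6 = 387.4465, v = 620.9·(-0.13958)/0.81452 + 247.1 = 140.6975
M3: Pc = R·M3+t = (-0.09421, -0.11586, +0.82397); u = 890.8·(-0.09421)/0.82397 + 336.6 = 234.7504, v = 620.9·(-0.11586)/0.82397 + 247.1 = 159.7976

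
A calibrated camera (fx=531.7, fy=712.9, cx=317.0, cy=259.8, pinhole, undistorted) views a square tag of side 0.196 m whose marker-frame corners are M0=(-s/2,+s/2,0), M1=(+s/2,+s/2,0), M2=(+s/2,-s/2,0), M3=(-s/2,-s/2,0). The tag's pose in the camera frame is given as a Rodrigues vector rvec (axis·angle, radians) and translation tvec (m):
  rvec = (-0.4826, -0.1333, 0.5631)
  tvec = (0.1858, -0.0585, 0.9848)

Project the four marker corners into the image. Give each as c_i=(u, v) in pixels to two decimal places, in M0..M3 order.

Intrinsics K: fx=531.7, fy=712.9, cx=317.0, cy=259.8
Marker side s = 0.196 m; corners in marker frame (Z=0):
  M0 = (-0.0980, +0.0980, 0)
  M1 = (+0.0980, +0.0980, 0)
  M2 = (+0.0980, -0.0980, 0)
  M3 = (-0.0980, -0.0980, 0)
rvec = (-0.4826, -0.1333, 0.5631), |rvec| = θ = 0.75349 rad = 43.172°
Rodrigues: sinθ=0.68419, 1−cosθ=0.27070; R = I + sinθ·[k]× + (1−cosθ)·[k]×²:
    [+0.84035 -0.48064 -0.25061]
    [+0.54198 +0.73777 +0.40242]
    [-0.00853 -0.47400 +0.88048]
t = (0.1858, -0.0585, 0.9848) m
M0: Pc = R·M0+t = (+0.05634, -0.03931, +0.93918); u = 531.7·(+0.05634)/0.93918 + 317.0 = 348.8978, v = 712.9·(-0.03931)/0.93918 + 259.8 = 229.9596
M1: Pc = R·M1+t = (+0.22105, +0.06692, +0.93751); u = 531.7·(+0.22105)/0.93751 + 317.0 = 442.3671, v = 712.9·(+0.06692)/0.93751 + 259.8 = 310.6841
M2: Pc = R·M2+t = (+0.31526, -0.07769, +1.03042); u = 531.7·(+0.31526)/1.03042 + 317.0 = 479.6739, v = 712.9·(-0.07769)/1.03042 + 259.8 = 206.0512
M3: Pc = R·M3+t = (+0.15055, -0.18392, +1.03209); u = 531.7·(+0.15055)/1.03209 + 317.0 = 394.5579, v = 712.9·(-0.18392)/1.03209 + 259.8 = 132.7626

c0=(348.90, 229.96) c1=(442.37, 310.68) c2=(479.67, 206.05) c3=(394.56, 132.76)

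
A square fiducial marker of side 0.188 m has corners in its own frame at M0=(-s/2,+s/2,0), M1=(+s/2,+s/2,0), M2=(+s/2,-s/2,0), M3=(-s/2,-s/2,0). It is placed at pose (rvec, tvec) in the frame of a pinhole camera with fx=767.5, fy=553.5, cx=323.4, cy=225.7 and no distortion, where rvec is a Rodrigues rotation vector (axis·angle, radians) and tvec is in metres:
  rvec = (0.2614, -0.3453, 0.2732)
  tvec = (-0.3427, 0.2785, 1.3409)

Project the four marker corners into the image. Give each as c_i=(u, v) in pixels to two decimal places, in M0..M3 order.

Intrinsics K: fx=767.5, fy=553.5, cx=323.4, cy=225.7
Marker side s = 0.188 m; corners in marker frame (Z=0):
  M0 = (-0.0940, +0.0940, 0)
  M1 = (+0.0940, +0.0940, 0)
  M2 = (+0.0940, -0.0940, 0)
  M3 = (-0.0940, -0.0940, 0)
rvec = (0.2614, -0.3453, 0.2732), |rvec| = θ = 0.51205 rad = 29.339°
Rodrigues: sinθ=0.48997, 1−cosθ=0.12826; R = I + sinθ·[k]× + (1−cosθ)·[k]×²:
    [+0.90516 -0.30557 -0.29547]
    [+0.21726 +0.93006 -0.29627]
    [+0.36534 +0.20398 +0.90825]
t = (-0.3427, 0.2785, 1.3409) m
M0: Pc = R·M0+t = (-0.45651, +0.34550, +1.32573); u = 767.5·(-0.45651)/1.32573 + 323.4 = 59.1153, v = 553.5·(+0.34550)/1.32573 + 225.7 = 369.9494
M1: Pc = R·M1+t = (-0.28634, +0.38635, +1.39442); u = 767.5·(-0.28634)/1.39442 + 323.4 = 165.7968, v = 553.5·(+0.38635)/1.39442 + 225.7 = 379.0574
M2: Pc = R·M2+t = (-0.22889, +0.21150, +1.35607); u = 767.5·(-0.22889)/1.35607 + 323.4 = 193.8535, v = 553.5·(+0.21150)/1.35607 + 225.7 = 312.0256
M3: Pc = R·M3+t = (-0.39906, +0.17065, +1.28738); u = 767.5·(-0.39906)/1.28738 + 323.4 = 85.4912, v = 553.5·(+0.17065)/1.28738 + 225.7 = 299.0701

c0=(59.12, 369.95) c1=(165.80, 379.06) c2=(193.85, 312.03) c3=(85.49, 299.07)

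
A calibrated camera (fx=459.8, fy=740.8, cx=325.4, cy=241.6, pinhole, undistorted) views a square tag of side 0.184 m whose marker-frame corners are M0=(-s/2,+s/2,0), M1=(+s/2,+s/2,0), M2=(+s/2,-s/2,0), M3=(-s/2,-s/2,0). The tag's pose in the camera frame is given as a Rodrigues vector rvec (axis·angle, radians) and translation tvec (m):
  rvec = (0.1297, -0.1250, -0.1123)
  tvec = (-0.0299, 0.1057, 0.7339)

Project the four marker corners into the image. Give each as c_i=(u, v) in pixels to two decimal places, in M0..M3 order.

Intrinsics K: fx=459.8, fy=740.8, cx=325.4, cy=241.6
Marker side s = 0.184 m; corners in marker frame (Z=0):
  M0 = (-0.0920, +0.0920, 0)
  M1 = (+0.0920, +0.0920, 0)
  M2 = (+0.0920, -0.0920, 0)
  M3 = (-0.0920, -0.0920, 0)
rvec = (0.1297, -0.1250, -0.1123), |rvec| = θ = 0.21227 rad = 12.162°
Rodrigues: sinθ=0.21068, 1−cosθ=0.02244; R = I + sinθ·[k]× + (1−cosθ)·[k]×²:
    [+0.98593 +0.10338 -0.13132]
    [-0.11953 +0.98534 -0.12174]
    [+0.11681 +0.13572 +0.98384]
t = (-0.0299, 0.1057, 0.7339) m
M0: Pc = R·M0+t = (-0.11109, +0.20735, +0.73564); u = 459.8·(-0.11109)/0.73564 + 325.4 = 255.9620, v = 740.8·(+0.20735)/0.73564 + 241.6 = 450.4027
M1: Pc = R·M1+t = (+0.07032, +0.18535, +0.75713); u = 459.8·(+0.07032)/0.75713 + 325.4 = 368.1030, v = 740.8·(+0.18535)/0.75713 + 241.6 = 422.9556
M2: Pc = R·M2+t = (+0.05129, +0.00405, +0.73216); u = 459.8·(+0.05129)/0.73216 + 325.4 = 357.6134, v = 740.8·(+0.00405)/0.73216 + 241.6 = 245.6995
M3: Pc = R·M3+t = (-0.13012, +0.02605, +0.71067); u = 459.8·(-0.13012)/0.71067 + 325.4 = 241.2145, v = 740.8·(+0.02605)/0.71067 + 241.6 = 268.7504

c0=(255.96, 450.40) c1=(368.10, 422.96) c2=(357.61, 245.70) c3=(241.21, 268.75)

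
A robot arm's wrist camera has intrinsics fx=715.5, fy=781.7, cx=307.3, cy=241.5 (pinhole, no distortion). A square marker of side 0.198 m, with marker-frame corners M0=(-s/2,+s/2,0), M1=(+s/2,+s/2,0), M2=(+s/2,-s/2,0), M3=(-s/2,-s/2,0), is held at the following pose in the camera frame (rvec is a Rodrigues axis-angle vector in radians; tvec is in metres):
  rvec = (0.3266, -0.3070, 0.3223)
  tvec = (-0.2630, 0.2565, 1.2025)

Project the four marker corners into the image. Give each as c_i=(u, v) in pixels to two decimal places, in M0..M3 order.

c0=(75.13, 450.83) c1=(189.01, 471.12) c2=(225.49, 366.22) c3=(108.61, 338.78)

Intrinsics K: fx=715.5, fy=781.7, cx=307.3, cy=241.5
Marker side s = 0.198 m; corners in marker frame (Z=0):
  M0 = (-0.0990, +0.0990, 0)
  M1 = (+0.0990, +0.0990, 0)
  M2 = (+0.0990, -0.0990, 0)
  M3 = (-0.0990, -0.0990, 0)
rvec = (0.3266, -0.3070, 0.3223), |rvec| = θ = 0.55208 rad = 31.632°
Rodrigues: sinθ=0.52446, 1−cosθ=0.14857; R = I + sinθ·[k]× + (1−cosθ)·[k]×²:
    [+0.90343 -0.35505 -0.24033]
    [+0.25730 +0.89737 -0.35849]
    [+0.34295 +0.26203 +0.90207]
t = (-0.2630, 0.2565, 1.2025) m
M0: Pc = R·M0+t = (-0.38759, +0.31987, +1.19449); u = 715.5·(-0.38759)/1.19449 + 307.3 = 75.1338, v = 781.7·(+0.31987)/1.19449 + 241.5 = 450.8281
M1: Pc = R·M1+t = (-0.20871, +0.37081, +1.26239); u = 715.5·(-0.20871)/1.26239 + 307.3 = 189.0070, v = 781.7·(+0.37081)/1.26239 + 241.5 = 471.1151
M2: Pc = R·M2+t = (-0.13841, +0.19313, +1.21051); u = 715.5·(-0.13841)/1.21051 + 307.3 = 225.4891, v = 781.7·(+0.19313)/1.21051 + 241.5 = 366.2176
M3: Pc = R·M3+t = (-0.31729, +0.14219, +1.14261); u = 715.5·(-0.31729)/1.14261 + 307.3 = 108.6134, v = 781.7·(+0.14219)/1.14261 + 241.5 = 338.7754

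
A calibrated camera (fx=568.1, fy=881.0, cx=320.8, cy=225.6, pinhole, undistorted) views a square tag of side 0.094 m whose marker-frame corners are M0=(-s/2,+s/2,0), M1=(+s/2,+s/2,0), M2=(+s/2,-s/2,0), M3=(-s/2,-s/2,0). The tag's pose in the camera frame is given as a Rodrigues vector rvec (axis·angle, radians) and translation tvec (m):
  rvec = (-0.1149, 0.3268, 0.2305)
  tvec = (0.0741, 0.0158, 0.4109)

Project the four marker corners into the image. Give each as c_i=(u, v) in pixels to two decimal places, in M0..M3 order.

Intrinsics K: fx=568.1, fy=881.0, cx=320.8, cy=225.6
Marker side s = 0.094 m; corners in marker frame (Z=0):
  M0 = (-0.0470, +0.0470, 0)
  M1 = (+0.0470, +0.0470, 0)
  M2 = (+0.0470, -0.0470, 0)
  M3 = (-0.0470, -0.0470, 0)
rvec = (-0.1149, 0.3268, 0.2305), |rvec| = θ = 0.41609 rad = 23.840°
Rodrigues: sinθ=0.40419, 1−cosθ=0.08532; R = I + sinθ·[k]× + (1−cosθ)·[k]×²:
    [+0.92118 -0.24241 +0.30440]
    [+0.20540 +0.96731 +0.14874]
    [-0.33050 -0.07449 +0.94086]
t = (0.0741, 0.0158, 0.4109) m
M0: Pc = R·M0+t = (+0.01941, +0.05161, +0.42293); u = 568.1·(+0.01941)/0.42293 + 320.8 = 346.8737, v = 881.0·(+0.05161)/0.42293 + 225.6 = 333.1068
M1: Pc = R·M1+t = (+0.10600, +0.07092, +0.39187); u = 568.1·(+0.10600)/0.39187 + 320.8 = 474.4749, v = 881.0·(+0.07092)/0.39187 + 225.6 = 385.0380
M2: Pc = R·M2+t = (+0.12879, -0.02001, +0.39887); u = 568.1·(+0.12879)/0.39887 + 320.8 = 504.2319, v = 881.0·(-0.02001)/0.39887 + 225.6 = 181.4035
M3: Pc = R·M3+t = (+0.04220, -0.03932, +0.42993); u = 568.1·(+0.04220)/0.42993 + 320.8 = 376.5586, v = 881.0·(-0.03932)/0.42993 + 225.6 = 145.0328

c0=(346.87, 333.11) c1=(474.47, 385.04) c2=(504.23, 181.40) c3=(376.56, 145.03)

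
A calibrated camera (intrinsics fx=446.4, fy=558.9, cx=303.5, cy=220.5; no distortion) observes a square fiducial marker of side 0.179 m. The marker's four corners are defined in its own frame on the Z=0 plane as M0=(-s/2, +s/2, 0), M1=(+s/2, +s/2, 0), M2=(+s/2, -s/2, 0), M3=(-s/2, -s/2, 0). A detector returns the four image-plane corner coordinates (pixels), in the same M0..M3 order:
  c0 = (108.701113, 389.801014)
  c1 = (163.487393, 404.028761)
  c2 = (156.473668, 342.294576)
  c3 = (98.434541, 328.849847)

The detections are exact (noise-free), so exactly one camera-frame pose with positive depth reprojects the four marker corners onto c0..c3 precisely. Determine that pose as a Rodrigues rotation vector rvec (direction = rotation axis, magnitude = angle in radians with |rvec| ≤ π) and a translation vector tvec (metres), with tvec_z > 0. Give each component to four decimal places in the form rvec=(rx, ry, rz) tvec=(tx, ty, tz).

Intrinsics K: fx=446.4, fy=558.9, cx=303.5, cy=220.5
Marker side s = 0.179 m; corners in marker frame (Z=0):
  M0 = (-0.0895, +0.0895, 0)
  M1 = (+0.0895, +0.0895, 0)
  M2 = (+0.0895, -0.0895, 0)
  M3 = (-0.0895, -0.0895, 0)
Detected image corners:
  c0 = (108.701113, 389.801014) px
  c1 = (163.487393, 404.028761) px
  c2 = (156.473668, 342.294576) px
  c3 = (98.434541, 328.849847) px
Planar DLT: solve 8×8 A·h = b for H (H[2,2]=1):
  H  [+295.22388 +93.84856 +131.53111]
  H  [+22.75019 +469.01082 +367.09819]
  H  [-0.14912 +0.34497 +1.00000]
B = K⁻¹H; ‖b₁‖=0.783518, ‖b₂‖=0.783518; λ = 2/(‖b₁‖+‖b₂‖) = 1.276295, sign → tz>0 ⇒ λ=+1.276295
r₁ = λ·B[:,0] = (+0.97347,+0.12704,-0.19032); r₂ = λ·B[:,1] = (-0.03102,+0.89732,+0.44029)
r₃ = r₁×r₂ = (+0.22671,-0.42270,+0.87745); SVD([r₁ r₂ r₃]) → R = UVᵀ:
  R  [+0.97347 -0.03102 +0.22671]
  R  [+0.12704 +0.89732 -0.42270]
  R  [-0.19032 +0.44029 +0.87745]
t = (-0.49167, +0.33477, +1.27629) m
tr R = 2.748244; θ = arccos((tr R − 1)/2) = 0.507172 rad = 29.059°
axis k = ((R−Rᵀ)₃₂, (R−Rᵀ)₁₃, (R−Rᵀ)₂₁) / (2 sinθ) = (+0.888379, +0.429310, +0.162712)
rvec = θ·k = (+0.450561, +0.217734, +0.082523)

rvec=(0.4506, 0.2177, 0.0825) tvec=(-0.4917, 0.3348, 1.2763)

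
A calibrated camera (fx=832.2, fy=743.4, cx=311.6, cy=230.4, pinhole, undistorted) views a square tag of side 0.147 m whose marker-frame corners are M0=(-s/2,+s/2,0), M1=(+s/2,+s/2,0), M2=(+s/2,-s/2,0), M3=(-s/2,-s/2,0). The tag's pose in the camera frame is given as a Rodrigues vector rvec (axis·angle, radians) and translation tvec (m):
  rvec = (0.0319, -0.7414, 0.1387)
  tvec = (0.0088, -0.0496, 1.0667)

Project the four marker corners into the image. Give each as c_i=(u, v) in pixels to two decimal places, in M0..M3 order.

Intrinsics K: fx=832.2, fy=743.4, cx=311.6, cy=230.4
Marker side s = 0.147 m; corners in marker frame (Z=0):
  M0 = (-0.0735, +0.0735, 0)
  M1 = (+0.0735, +0.0735, 0)
  M2 = (+0.0735, -0.0735, 0)
  M3 = (-0.0735, -0.0735, 0)
rvec = (0.0319, -0.7414, 0.1387), |rvec| = θ = 0.75494 rad = 43.255°
Rodrigues: sinθ=0.68524, 1−cosθ=0.27169; R = I + sinθ·[k]× + (1−cosθ)·[k]×²:
    [+0.72880 -0.13717 -0.67085]
    [+0.11462 +0.99034 -0.07798]
    [+0.67506 -0.02006 +0.73749]
t = (0.0088, -0.0496, 1.0667) m
M0: Pc = R·M0+t = (-0.05485, +0.01477, +1.01561); u = 832.2·(-0.05485)/1.01561 + 311.6 = 266.6563, v = 743.4·(+0.01477)/1.01561 + 230.4 = 241.2081
M1: Pc = R·M1+t = (+0.05228, +0.03161, +1.11484); u = 832.2·(+0.05228)/1.11484 + 311.6 = 350.6292, v = 743.4·(+0.03161)/1.11484 + 230.4 = 251.4815
M2: Pc = R·M2+t = (+0.07245, -0.11397, +1.11779); u = 832.2·(+0.07245)/1.11779 + 311.6 = 365.5384, v = 743.4·(-0.11397)/1.11779 + 230.4 = 154.6059
M3: Pc = R·M3+t = (-0.03468, -0.13081, +1.01856); u = 832.2·(-0.03468)/1.01856 + 311.6 = 283.2612, v = 743.4·(-0.13081)/1.01856 + 230.4 = 134.9240

c0=(266.66, 241.21) c1=(350.63, 251.48) c2=(365.54, 154.61) c3=(283.26, 134.92)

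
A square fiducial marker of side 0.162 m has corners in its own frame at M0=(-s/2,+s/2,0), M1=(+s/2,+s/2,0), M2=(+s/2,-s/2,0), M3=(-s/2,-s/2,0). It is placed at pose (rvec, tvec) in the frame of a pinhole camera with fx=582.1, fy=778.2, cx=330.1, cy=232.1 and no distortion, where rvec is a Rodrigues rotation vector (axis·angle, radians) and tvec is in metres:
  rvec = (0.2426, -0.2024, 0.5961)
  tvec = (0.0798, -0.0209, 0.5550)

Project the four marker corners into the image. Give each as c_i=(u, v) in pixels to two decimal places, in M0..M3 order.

Intrinsics K: fx=582.1, fy=778.2, cx=330.1, cy=232.1
Marker side s = 0.162 m; corners in marker frame (Z=0):
  M0 = (-0.0810, +0.0810, 0)
  M1 = (+0.0810, +0.0810, 0)
  M2 = (+0.0810, -0.0810, 0)
  M3 = (-0.0810, -0.0810, 0)
rvec = (0.2426, -0.2024, 0.5961), |rvec| = θ = 0.67465 rad = 38.655°
Rodrigues: sinθ=0.62463, 1−cosθ=0.21908; R = I + sinθ·[k]× + (1−cosθ)·[k]×²:
    [+0.80925 -0.57553 -0.11779]
    [+0.52826 +0.80064 -0.28268]
    [+0.25700 +0.16654 +0.95195]
t = (0.0798, -0.0209, 0.5550) m
M0: Pc = R·M0+t = (-0.03237, +0.00116, +0.54767); u = 582.1·(-0.03237)/0.54767 + 330.1 = 295.6978, v = 778.2·(+0.00116)/0.54767 + 232.1 = 233.7519
M1: Pc = R·M1+t = (+0.09873, +0.08674, +0.58931); u = 582.1·(+0.09873)/0.58931 + 330.1 = 427.6240, v = 778.2·(+0.08674)/0.58931 + 232.1 = 346.6451
M2: Pc = R·M2+t = (+0.19197, -0.04296, +0.56233); u = 582.1·(+0.19197)/0.56233 + 330.1 = 528.8176, v = 778.2·(-0.04296)/0.56233 + 232.1 = 172.6444
M3: Pc = R·M3+t = (+0.06087, -0.12854, +0.52069); u = 582.1·(+0.06087)/0.52069 + 330.1 = 398.1471, v = 778.2·(-0.12854)/0.52069 + 232.1 = 39.9891

c0=(295.70, 233.75) c1=(427.62, 346.65) c2=(528.82, 172.64) c3=(398.15, 39.99)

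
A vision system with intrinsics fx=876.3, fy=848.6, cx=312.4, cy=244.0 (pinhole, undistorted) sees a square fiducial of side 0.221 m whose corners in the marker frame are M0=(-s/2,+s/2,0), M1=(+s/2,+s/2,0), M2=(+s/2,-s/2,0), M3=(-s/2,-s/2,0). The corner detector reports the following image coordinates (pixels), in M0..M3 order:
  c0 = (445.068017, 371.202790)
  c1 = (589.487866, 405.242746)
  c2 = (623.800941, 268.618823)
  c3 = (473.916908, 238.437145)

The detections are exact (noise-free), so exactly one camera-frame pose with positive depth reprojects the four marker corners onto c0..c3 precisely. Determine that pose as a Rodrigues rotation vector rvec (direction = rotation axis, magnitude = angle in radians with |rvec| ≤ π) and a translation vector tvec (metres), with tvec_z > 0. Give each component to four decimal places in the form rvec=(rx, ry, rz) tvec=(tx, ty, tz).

rvec=(0.1577, 0.2339, 0.1936) tvec=(0.3319, 0.1214, 1.3274)

Intrinsics K: fx=876.3, fy=848.6, cx=312.4, cy=244.0
Marker side s = 0.221 m; corners in marker frame (Z=0):
  M0 = (-0.1105, +0.1105, 0)
  M1 = (+0.1105, +0.1105, 0)
  M2 = (+0.1105, -0.1105, 0)
  M3 = (-0.1105, -0.1105, 0)
Detected image corners:
  c0 = (445.068017, 371.202790) px
  c1 = (589.487866, 405.242746) px
  c2 = (623.800941, 268.618823) px
  c3 = (473.916908, 238.437145) px
Planar DLT: solve 8×8 A·h = b for H (H[2,2]=1):
  H  [+579.62046 -71.57862 +531.52341]
  H  [+93.63359 +652.12168 +321.58162]
  H  [-0.16141 +0.13338 +1.00000]
B = K⁻¹H; ‖b₁‖=0.753367, ‖b₂‖=0.753367; λ = 2/(‖b₁‖+‖b₂‖) = 1.327375, sign → tz>0 ⇒ λ=+1.327375
r₁ = λ·B[:,0] = (+0.95436,+0.20807,-0.21425); r₂ = λ·B[:,1] = (-0.17154,+0.96914,+0.17705)
r₃ = r₁×r₂ = (+0.24448,-0.13221,+0.96060); SVD([r₁ r₂ r₃]) → R = UVᵀ:
  R  [+0.95436 -0.17154 +0.24448]
  R  [+0.20807 +0.96914 -0.13221]
  R  [-0.21425 +0.17705 +0.96060]
t = (+0.33192, +0.12135, +1.32737) m
tr R = 2.884097; θ = arccos((tr R − 1)/2) = 0.342111 rad = 19.602°
axis k = ((R−Rᵀ)₃₂, (R−Rᵀ)₁₃, (R−Rᵀ)₂₁) / (2 sinθ) = (+0.460927, +0.683702, +0.565772)
rvec = θ·k = (+0.157688, +0.233902, +0.193557)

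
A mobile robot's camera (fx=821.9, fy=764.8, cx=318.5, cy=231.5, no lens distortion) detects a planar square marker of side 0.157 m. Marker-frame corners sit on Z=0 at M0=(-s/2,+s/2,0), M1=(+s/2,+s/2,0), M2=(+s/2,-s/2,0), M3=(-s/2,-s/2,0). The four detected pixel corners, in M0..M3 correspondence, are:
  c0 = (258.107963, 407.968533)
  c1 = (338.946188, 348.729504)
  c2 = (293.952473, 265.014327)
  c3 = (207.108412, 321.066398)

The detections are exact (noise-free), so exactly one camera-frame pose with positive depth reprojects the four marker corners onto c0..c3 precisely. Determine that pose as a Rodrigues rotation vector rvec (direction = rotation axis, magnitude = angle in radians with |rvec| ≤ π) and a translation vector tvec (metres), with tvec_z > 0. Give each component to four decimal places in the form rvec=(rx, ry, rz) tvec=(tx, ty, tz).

Intrinsics K: fx=821.9, fy=764.8, cx=318.5, cy=231.5
Marker side s = 0.157 m; corners in marker frame (Z=0):
  M0 = (-0.0785, +0.0785, 0)
  M1 = (+0.0785, +0.0785, 0)
  M2 = (+0.0785, -0.0785, 0)
  M3 = (-0.0785, -0.0785, 0)
Detected image corners:
  c0 = (258.107963, 407.968533) px
  c1 = (338.946188, 348.729504) px
  c2 = (293.952473, 265.014327) px
  c3 = (207.108412, 321.066398) px
Planar DLT: solve 8×8 A·h = b for H (H[2,2]=1):
  H  [+641.80754 +368.47374 +276.25970]
  H  [-235.12633 +620.52302 +335.57620]
  H  [+0.39389 +0.23077 +1.00000]
B = K⁻¹H; ‖b₁‖=0.855500, ‖b₂‖=0.855500; λ = 2/(‖b₁‖+‖b₂‖) = 1.168907, sign → tz>0 ⇒ λ=+1.168907
r₁ = λ·B[:,0] = (+0.73436,-0.49873,+0.46042); r₂ = λ·B[:,1] = (+0.41951,+0.86674,+0.26975)
r₃ = r₁×r₂ = (-0.53360,-0.00494,+0.84572); SVD([r₁ r₂ r₃]) → R = UVᵀ:
  R  [+0.73436 +0.41951 -0.53360]
  R  [-0.49873 +0.86674 -0.00494]
  R  [+0.46042 +0.26975 +0.84572]
t = (-0.06007, +0.15907, +1.16891) m
tr R = 2.446825; θ = arccos((tr R − 1)/2) = 0.762064 rad = 43.663°
axis k = ((R−Rᵀ)₃₂, (R−Rᵀ)₁₃, (R−Rᵀ)₂₁) / (2 sinθ) = (+0.198937, -0.719870, -0.664989)
rvec = θ·k = (+0.151603, -0.548587, -0.506765)

rvec=(0.1516, -0.5486, -0.5068) tvec=(-0.0601, 0.1591, 1.1689)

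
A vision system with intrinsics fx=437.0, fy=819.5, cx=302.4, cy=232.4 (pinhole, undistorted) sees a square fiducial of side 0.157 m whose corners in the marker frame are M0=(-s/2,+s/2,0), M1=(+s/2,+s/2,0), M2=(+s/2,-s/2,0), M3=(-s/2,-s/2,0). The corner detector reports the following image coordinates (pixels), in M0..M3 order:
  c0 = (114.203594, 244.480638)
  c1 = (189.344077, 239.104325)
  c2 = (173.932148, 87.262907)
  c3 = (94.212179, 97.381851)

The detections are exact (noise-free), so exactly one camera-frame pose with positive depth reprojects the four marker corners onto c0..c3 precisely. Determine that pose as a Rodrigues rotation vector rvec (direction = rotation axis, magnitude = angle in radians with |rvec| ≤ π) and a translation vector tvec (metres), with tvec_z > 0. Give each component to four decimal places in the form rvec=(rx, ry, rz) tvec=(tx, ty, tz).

rvec=(0.3597, 0.1416, -0.0642) tvec=(-0.3027, -0.0635, 0.8280)

Intrinsics K: fx=437.0, fy=819.5, cx=302.4, cy=232.4
Marker side s = 0.157 m; corners in marker frame (Z=0):
  M0 = (-0.0785, +0.0785, 0)
  M1 = (+0.0785, +0.0785, 0)
  M2 = (+0.0785, -0.0785, 0)
  M3 = (-0.0785, -0.0785, 0)
Detected image corners:
  c0 = (114.203594, 244.480638) px
  c1 = (189.344077, 239.104325) px
  c2 = (173.932148, 87.262907) px
  c3 = (94.212179, 97.381851) px
Planar DLT: solve 8×8 A·h = b for H (H[2,2]=1):
  H  [+466.91932 +172.69211 +142.66503]
  H  [-78.99541 +1021.64818 +169.56434]
  H  [-0.18044 +0.41796 +1.00000]
B = K⁻¹H; ‖b₁‖=1.207736, ‖b₂‖=1.207736; λ = 2/(‖b₁‖+‖b₂‖) = 0.827996, sign → tz>0 ⇒ λ=+0.827996
r₁ = λ·B[:,0] = (+0.98807,-0.03745,-0.14940); r₂ = λ·B[:,1] = (+0.08773,+0.93410,+0.34607)
r₃ = r₁×r₂ = (+0.12659,-0.35505,+0.92624); SVD([r₁ r₂ r₃]) → R = UVᵀ:
  R  [+0.98807 +0.08773 +0.12659]
  R  [-0.03745 +0.93410 -0.35505]
  R  [-0.14940 +0.34607 +0.92624]
t = (-0.30265, -0.06349, +0.82800) m
tr R = 2.848404; θ = arccos((tr R − 1)/2) = 0.391856 rad = 22.452°
axis k = ((R−Rᵀ)₃₂, (R−Rᵀ)₁₃, (R−Rᵀ)₂₁) / (2 sinθ) = (+0.917920, +0.361340, -0.163882)
rvec = θ·k = (+0.359692, +0.141593, -0.064218)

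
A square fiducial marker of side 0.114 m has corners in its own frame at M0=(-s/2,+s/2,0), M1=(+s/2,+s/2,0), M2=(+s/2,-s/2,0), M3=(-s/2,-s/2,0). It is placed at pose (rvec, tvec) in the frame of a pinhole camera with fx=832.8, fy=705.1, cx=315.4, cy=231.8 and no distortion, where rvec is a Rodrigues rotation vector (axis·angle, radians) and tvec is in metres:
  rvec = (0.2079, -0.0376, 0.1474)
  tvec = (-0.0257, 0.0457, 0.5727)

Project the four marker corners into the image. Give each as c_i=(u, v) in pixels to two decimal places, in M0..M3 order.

c0=(185.63, 344.33) c1=(346.76, 362.61) c2=(373.23, 230.09) c3=(205.71, 209.63)

Intrinsics K: fx=832.8, fy=705.1, cx=315.4, cy=231.8
Marker side s = 0.114 m; corners in marker frame (Z=0):
  M0 = (-0.0570, +0.0570, 0)
  M1 = (+0.0570, +0.0570, 0)
  M2 = (+0.0570, -0.0570, 0)
  M3 = (-0.0570, -0.0570, 0)
rvec = (0.2079, -0.0376, 0.1474), |rvec| = θ = 0.25761 rad = 14.760°
Rodrigues: sinθ=0.25477, 1−cosθ=0.03300; R = I + sinθ·[k]× + (1−cosθ)·[k]×²:
    [+0.98849 -0.14966 -0.02195]
    [+0.14189 +0.96770 -0.20836]
    [+0.05242 +0.20285 +0.97781]
t = (-0.0257, 0.0457, 0.5727) m
M0: Pc = R·M0+t = (-0.09057, +0.09277, +0.58127); u = 832.8·(-0.09057)/0.58127 + 315.4 = 185.6321, v = 705.1·(+0.09277)/0.58127 + 231.8 = 344.3341
M1: Pc = R·M1+t = (+0.02211, +0.10895, +0.58725); u = 832.8·(+0.02211)/0.58725 + 315.4 = 346.7598, v = 705.1·(+0.10895)/0.58725 + 231.8 = 362.6102
M2: Pc = R·M2+t = (+0.03917, -0.00137, +0.56413); u = 832.8·(+0.03917)/0.56413 + 315.4 = 373.2326, v = 705.1·(-0.00137)/0.56413 + 231.8 = 230.0857
M3: Pc = R·M3+t = (-0.07351, -0.01755, +0.55815); u = 832.8·(-0.07351)/0.55815 + 315.4 = 205.7126, v = 705.1·(-0.01755)/0.55815 + 231.8 = 209.6335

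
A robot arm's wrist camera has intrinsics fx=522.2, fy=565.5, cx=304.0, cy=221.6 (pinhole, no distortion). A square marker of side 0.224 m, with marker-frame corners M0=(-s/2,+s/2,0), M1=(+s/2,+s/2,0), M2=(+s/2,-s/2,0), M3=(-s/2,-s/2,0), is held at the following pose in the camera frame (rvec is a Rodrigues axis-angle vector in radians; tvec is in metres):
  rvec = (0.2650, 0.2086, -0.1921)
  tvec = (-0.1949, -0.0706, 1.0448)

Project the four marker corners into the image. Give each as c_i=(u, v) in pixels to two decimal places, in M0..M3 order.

Intrinsics K: fx=522.2, fy=565.5, cx=304.0, cy=221.6
Marker side s = 0.224 m; corners in marker frame (Z=0):
  M0 = (-0.1120, +0.1120, 0)
  M1 = (+0.1120, +0.1120, 0)
  M2 = (+0.1120, -0.1120, 0)
  M3 = (-0.1120, -0.1120, 0)
rvec = (0.2650, 0.2086, -0.1921), |rvec| = θ = 0.38813 rad = 22.238°
Rodrigues: sinθ=0.37845, 1−cosθ=0.07438; R = I + sinθ·[k]× + (1−cosθ)·[k]×²:
    [+0.96029 +0.21461 +0.17827]
    [-0.16002 +0.94711 -0.27818]
    [-0.22854 +0.23861 +0.94384]
t = (-0.1949, -0.0706, 1.0448) m
M0: Pc = R·M0+t = (-0.27842, +0.05340, +1.09712); u = 522.2·(-0.27842)/1.09712 + 304.0 = 171.4810, v = 565.5·(+0.05340)/1.09712 + 221.6 = 249.1234
M1: Pc = R·M1+t = (-0.06331, +0.01755, +1.04593); u = 522.2·(-0.06331)/1.04593 + 304.0 = 272.3907, v = 565.5·(+0.01755)/1.04593 + 221.6 = 231.0907
M2: Pc = R·M2+t = (-0.11138, -0.19460, +0.99248); u = 522.2·(-0.11138)/0.99248 + 304.0 = 245.3950, v = 565.5·(-0.19460)/0.99248 + 221.6 = 110.7210
M3: Pc = R·M3+t = (-0.32649, -0.15875, +1.04367); u = 522.2·(-0.32649)/1.04367 + 304.0 = 140.6416, v = 565.5·(-0.15875)/1.04367 + 221.6 = 135.5814

c0=(171.48, 249.12) c1=(272.39, 231.09) c2=(245.40, 110.72) c3=(140.64, 135.58)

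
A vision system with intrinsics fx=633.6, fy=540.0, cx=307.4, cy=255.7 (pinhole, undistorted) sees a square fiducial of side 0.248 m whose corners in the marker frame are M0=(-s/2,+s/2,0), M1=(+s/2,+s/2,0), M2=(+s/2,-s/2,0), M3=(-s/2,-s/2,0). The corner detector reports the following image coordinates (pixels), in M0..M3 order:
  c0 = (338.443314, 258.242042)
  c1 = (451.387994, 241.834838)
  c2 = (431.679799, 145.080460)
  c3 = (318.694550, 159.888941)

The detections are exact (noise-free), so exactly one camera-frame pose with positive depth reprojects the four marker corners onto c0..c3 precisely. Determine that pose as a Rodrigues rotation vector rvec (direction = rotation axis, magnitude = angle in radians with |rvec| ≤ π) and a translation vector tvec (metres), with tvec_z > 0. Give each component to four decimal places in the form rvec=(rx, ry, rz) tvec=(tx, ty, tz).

rvec=(-0.0206, -0.0860, -0.1682) tvec=(0.1666, -0.1365, 1.3514)

Intrinsics K: fx=633.6, fy=540.0, cx=307.4, cy=255.7
Marker side s = 0.248 m; corners in marker frame (Z=0):
  M0 = (-0.1240, +0.1240, 0)
  M1 = (+0.1240, +0.1240, 0)
  M2 = (+0.1240, -0.1240, 0)
  M3 = (-0.1240, -0.1240, 0)
Detected image corners:
  c0 = (338.443314, 258.242042) px
  c1 = (451.387994, 241.834838) px
  c2 = (431.679799, 145.080460) px
  c3 = (318.694550, 159.888941) px
Planar DLT: solve 8×8 A·h = b for H (H[2,2]=1):
  H  [+480.34378 +75.76918 +385.49122]
  H  [-49.94747 +391.36005 +201.13976]
  H  [+0.06451 -0.00982 +1.00000]
B = K⁻¹H; ‖b₁‖=0.739979, ‖b₂‖=0.739979; λ = 2/(‖b₁‖+‖b₂‖) = 1.351390, sign → tz>0 ⇒ λ=+1.351390
r₁ = λ·B[:,0] = (+0.98222,-0.16628,+0.08718); r₂ = λ·B[:,1] = (+0.16804,+0.98569,-0.01327)
r₃ = r₁×r₂ = (-0.08372,+0.02768,+0.99610); SVD([r₁ r₂ r₃]) → R = UVᵀ:
  R  [+0.98222 +0.16804 -0.08372]
  R  [-0.16628 +0.98569 +0.02768]
  R  [+0.08718 -0.01327 +0.99610]
t = (+0.16656, -0.13654, +1.35139) m
tr R = 2.964012; θ = arccos((tr R − 1)/2) = 0.189990 rad = 10.886°
axis k = ((R−Rᵀ)₃₂, (R−Rᵀ)₁₃, (R−Rᵀ)₂₁) / (2 sinθ) = (-0.108420, -0.452487, -0.885155)
rvec = θ·k = (-0.020599, -0.085968, -0.168171)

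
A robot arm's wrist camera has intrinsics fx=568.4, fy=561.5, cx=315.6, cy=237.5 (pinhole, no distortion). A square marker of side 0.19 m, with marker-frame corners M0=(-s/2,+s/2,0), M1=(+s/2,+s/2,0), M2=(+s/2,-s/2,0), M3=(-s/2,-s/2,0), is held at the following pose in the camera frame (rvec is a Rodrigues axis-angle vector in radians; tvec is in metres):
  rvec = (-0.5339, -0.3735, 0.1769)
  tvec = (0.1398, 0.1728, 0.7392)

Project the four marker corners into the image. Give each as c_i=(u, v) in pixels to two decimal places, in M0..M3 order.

Intrinsics K: fx=568.4, fy=561.5, cx=315.6, cy=237.5
Marker side s = 0.19 m; corners in marker frame (Z=0):
  M0 = (-0.0950, +0.0950, 0)
  M1 = (+0.0950, +0.0950, 0)
  M2 = (+0.0950, -0.0950, 0)
  M3 = (-0.0950, -0.0950, 0)
rvec = (-0.5339, -0.3735, 0.1769), |rvec| = θ = 0.67516 rad = 38.684°
Rodrigues: sinθ=0.62502, 1−cosθ=0.21939; R = I + sinθ·[k]× + (1−cosθ)·[k]×²:
    [+0.91780 -0.06779 -0.39122]
    [+0.25974 +0.84775 +0.46245]
    [+0.30031 -0.52605 +0.79567]
t = (0.1398, 0.1728, 0.7392) m
M0: Pc = R·M0+t = (+0.04617, +0.22866, +0.66070); u = 568.4·(+0.04617)/0.66070 + 315.6 = 355.3198, v = 561.5·(+0.22866)/0.66070 + 237.5 = 431.8300
M1: Pc = R·M1+t = (+0.22055, +0.27801, +0.71775); u = 568.4·(+0.22055)/0.71775 + 315.6 = 490.2575, v = 561.5·(+0.27801)/0.71775 + 237.5 = 454.9884
M2: Pc = R·M2+t = (+0.23343, +0.11694, +0.81770); u = 568.4·(+0.23343)/0.81770 + 315.6 = 477.8616, v = 561.5·(+0.11694)/0.81770 + 237.5 = 317.7997
M3: Pc = R·M3+t = (+0.05905, +0.06759, +0.76065); u = 568.4·(+0.05905)/0.76065 + 315.6 = 359.7250, v = 561.5·(+0.06759)/0.76065 + 237.5 = 287.3934

c0=(355.32, 431.83) c1=(490.26, 454.99) c2=(477.86, 317.80) c3=(359.73, 287.39)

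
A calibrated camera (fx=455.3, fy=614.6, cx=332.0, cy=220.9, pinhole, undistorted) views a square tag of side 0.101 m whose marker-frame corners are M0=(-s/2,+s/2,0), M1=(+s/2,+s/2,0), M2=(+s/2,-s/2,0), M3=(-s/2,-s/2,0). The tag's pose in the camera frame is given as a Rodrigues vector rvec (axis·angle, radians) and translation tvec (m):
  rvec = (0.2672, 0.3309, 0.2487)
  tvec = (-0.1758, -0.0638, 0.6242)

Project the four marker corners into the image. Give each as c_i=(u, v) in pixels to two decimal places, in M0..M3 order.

c0=(170.43, 191.90) c1=(230.41, 218.59) c2=(240.40, 120.92) c3=(177.08, 97.46)

Intrinsics K: fx=455.3, fy=614.6, cx=332.0, cy=220.9
Marker side s = 0.101 m; corners in marker frame (Z=0):
  M0 = (-0.0505, +0.0505, 0)
  M1 = (+0.0505, +0.0505, 0)
  M2 = (+0.0505, -0.0505, 0)
  M3 = (-0.0505, -0.0505, 0)
rvec = (0.2672, 0.3309, 0.2487), |rvec| = θ = 0.49269 rad = 28.229°
Rodrigues: sinθ=0.47300, 1−cosθ=0.11894; R = I + sinθ·[k]× + (1−cosθ)·[k]×²:
    [+0.91605 -0.19544 +0.35023]
    [+0.28208 +0.93471 -0.21620]
    [-0.28511 +0.29684 +0.91137]
t = (-0.1758, -0.0638, 0.6242) m
M0: Pc = R·M0+t = (-0.23193, -0.03084, +0.65359); u = 455.3·(-0.23193)/0.65359 + 332.0 = 170.4340, v = 614.6·(-0.03084)/0.65359 + 220.9 = 191.8978
M1: Pc = R·M1+t = (-0.13941, -0.00235, +0.62479); u = 455.3·(-0.13941)/0.62479 + 332.0 = 230.4093, v = 614.6·(-0.00235)/0.62479 + 220.9 = 218.5865
M2: Pc = R·M2+t = (-0.11967, -0.09676, +0.59481); u = 455.3·(-0.11967)/0.59481 + 332.0 = 240.3982, v = 614.6·(-0.09676)/0.59481 + 220.9 = 120.9230
M3: Pc = R·M3+t = (-0.21219, -0.12525, +0.62361); u = 455.3·(-0.21219)/0.62361 + 332.0 = 177.0782, v = 614.6·(-0.12525)/0.62361 + 220.9 = 97.4611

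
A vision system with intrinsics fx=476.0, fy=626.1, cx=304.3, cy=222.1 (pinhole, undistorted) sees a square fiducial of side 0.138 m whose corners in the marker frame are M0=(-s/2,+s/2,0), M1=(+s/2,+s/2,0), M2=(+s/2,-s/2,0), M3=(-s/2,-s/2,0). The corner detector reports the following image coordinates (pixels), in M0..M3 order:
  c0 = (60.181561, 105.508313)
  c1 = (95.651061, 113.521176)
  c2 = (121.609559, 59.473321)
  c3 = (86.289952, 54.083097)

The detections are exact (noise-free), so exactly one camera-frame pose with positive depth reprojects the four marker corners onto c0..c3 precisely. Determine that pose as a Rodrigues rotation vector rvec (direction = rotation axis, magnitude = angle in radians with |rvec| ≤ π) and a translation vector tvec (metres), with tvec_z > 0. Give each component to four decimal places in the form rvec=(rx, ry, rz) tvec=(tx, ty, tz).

Intrinsics K: fx=476.0, fy=626.1, cx=304.3, cy=222.1
Marker side s = 0.138 m; corners in marker frame (Z=0):
  M0 = (-0.0690, +0.0690, 0)
  M1 = (+0.0690, +0.0690, 0)
  M2 = (+0.0690, -0.0690, 0)
  M3 = (-0.0690, -0.0690, 0)
Detected image corners:
  c0 = (60.181561, 105.508313) px
  c1 = (95.651061, 113.521176) px
  c2 = (121.609559, 59.473321) px
  c3 = (86.289952, 54.083097) px
Planar DLT: solve 8×8 A·h = b for H (H[2,2]=1):
  H  [+226.82802 -213.25478 +90.77787]
  H  [+21.27887 +359.44666 +82.57901]
  H  [-0.32600 -0.27047 +1.00000]
B = K⁻¹H; ‖b₁‖=0.773177, ‖b₂‖=0.773177; λ = 2/(‖b₁‖+‖b₂‖) = 1.293365, sign → tz>0 ⇒ λ=+1.293365
r₁ = λ·B[:,0] = (+0.88587,+0.19353,-0.42164); r₂ = λ·B[:,1] = (-0.35582,+0.86662,-0.34981)
r₃ = r₁×r₂ = (+0.29770,+0.45991,+0.83657); SVD([r₁ r₂ r₃]) → R = UVᵀ:
  R  [+0.88587 -0.35582 +0.29770]
  R  [+0.19353 +0.86662 +0.45991]
  R  [-0.42164 -0.34981 +0.83657]
t = (-0.58017, -0.28822, +1.29337) m
tr R = 2.589063; θ = arccos((tr R − 1)/2) = 0.652561 rad = 37.389°
axis k = ((R−Rᵀ)₃₂, (R−Rᵀ)₁₃, (R−Rᵀ)₂₁) / (2 sinθ) = (-0.666746, +0.592316, +0.452339)
rvec = θ·k = (-0.435093, +0.386522, +0.295179)

rvec=(-0.4351, 0.3865, 0.2952) tvec=(-0.5802, -0.2882, 1.2934)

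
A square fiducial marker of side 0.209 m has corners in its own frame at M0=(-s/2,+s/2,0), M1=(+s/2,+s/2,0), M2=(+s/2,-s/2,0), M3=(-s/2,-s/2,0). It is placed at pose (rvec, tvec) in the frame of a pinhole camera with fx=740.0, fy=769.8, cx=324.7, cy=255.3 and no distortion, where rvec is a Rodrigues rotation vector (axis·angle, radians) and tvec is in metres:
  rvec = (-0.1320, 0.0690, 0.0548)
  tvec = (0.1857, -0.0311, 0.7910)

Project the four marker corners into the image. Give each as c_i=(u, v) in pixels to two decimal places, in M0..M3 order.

Intrinsics K: fx=740.0, fy=769.8, cx=324.7, cy=255.3
Marker side s = 0.209 m; corners in marker frame (Z=0):
  M0 = (-0.1045, +0.1045, 0)
  M1 = (+0.1045, +0.1045, 0)
  M2 = (+0.1045, -0.1045, 0)
  M3 = (-0.1045, -0.1045, 0)
rvec = (-0.1320, 0.0690, 0.0548), |rvec| = θ = 0.15871 rad = 9.093°
Rodrigues: sinθ=0.15804, 1−cosθ=0.01257; R = I + sinθ·[k]× + (1−cosθ)·[k]×²:
    [+0.99613 -0.05911 +0.06510]
    [+0.05003 +0.98981 +0.13333]
    [-0.07232 -0.12956 +0.98893]
t = (0.1857, -0.0311, 0.7910) m
M0: Pc = R·M0+t = (+0.07543, +0.06711, +0.78502); u = 740.0·(+0.07543)/0.78502 + 324.7 = 395.8018, v = 769.8·(+0.06711)/0.78502 + 255.3 = 321.1063
M1: Pc = R·M1+t = (+0.28362, +0.07756, +0.76990); u = 740.0·(+0.28362)/0.76990 + 324.7 = 597.3018, v = 769.8·(+0.07756)/0.76990 + 255.3 = 332.8522
M2: Pc = R·M2+t = (+0.29597, -0.12931, +0.79698); u = 740.0·(+0.29597)/0.79698 + 324.7 = 599.5116, v = 769.8·(-0.12931)/0.79698 + 255.3 = 130.4029
M3: Pc = R·M3+t = (+0.08778, -0.13976, +0.81210); u = 740.0·(+0.08778)/0.81210 + 324.7 = 404.6892, v = 769.8·(-0.13976)/0.81210 + 255.3 = 122.8166

c0=(395.80, 321.11) c1=(597.30, 332.85) c2=(599.51, 130.40) c3=(404.69, 122.82)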